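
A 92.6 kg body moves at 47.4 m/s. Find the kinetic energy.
KE = ½mv² = ½(92.6)(47.4)² = 104000 J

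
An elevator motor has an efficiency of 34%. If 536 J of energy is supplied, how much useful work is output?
W_out = η·W_in = 0.34·536 = 182.24 J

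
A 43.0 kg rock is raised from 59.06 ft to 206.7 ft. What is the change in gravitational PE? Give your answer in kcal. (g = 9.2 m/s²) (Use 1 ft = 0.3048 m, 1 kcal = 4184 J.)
Convert to SI: m = 43.0 kg, Δh = 45.0007 m
ΔPE = mgΔh = (43.0)(9.2)(45.0007) = 17802.3 J = 4.255 kcal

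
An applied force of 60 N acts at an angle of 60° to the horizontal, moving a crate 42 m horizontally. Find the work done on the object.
W = F·d·cosθ = (60)(42)cos(60°) = 1260 J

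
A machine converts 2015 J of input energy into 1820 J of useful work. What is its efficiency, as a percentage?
η = W_out/W_in = 1820/2015 = 90.32%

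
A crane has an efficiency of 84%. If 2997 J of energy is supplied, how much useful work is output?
W_out = η·W_in = 0.84·2997 = 2517.48 J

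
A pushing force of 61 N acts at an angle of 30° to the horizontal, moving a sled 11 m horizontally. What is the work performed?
W = F·d·cosθ = (61)(11)cos(30°) = 581.1 J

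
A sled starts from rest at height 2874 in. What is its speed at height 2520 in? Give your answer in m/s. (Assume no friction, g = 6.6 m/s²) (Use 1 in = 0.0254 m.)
Convert to SI: h₁−h₂ = 8.9916 m
mgh₁ = mgh₂ + ½mv² ⇒ v = √(2g(h₁−h₂)) = √(2·6.6·8.9916) = 10.89 m/s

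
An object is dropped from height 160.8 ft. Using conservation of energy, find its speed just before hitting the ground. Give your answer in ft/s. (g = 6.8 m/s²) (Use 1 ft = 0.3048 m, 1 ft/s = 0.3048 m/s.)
Convert to SI: h = 49.0118 m
mgh = ½mv² ⇒ v = √(2gh) = √(2·6.8·49.0118) = 25.8178 m/s = 84.7 ft/s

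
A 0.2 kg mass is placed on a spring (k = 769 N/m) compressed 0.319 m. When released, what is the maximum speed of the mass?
½kx² = ½mv² ⇒ v = x√(k/m) = (0.319)√(769/0.2) = 19.78 m/s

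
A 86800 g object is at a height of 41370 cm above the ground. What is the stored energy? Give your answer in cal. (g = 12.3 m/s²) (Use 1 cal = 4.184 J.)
Convert to SI: m = 86.8 kg, h = 413.7 m
PE = mgh = (86.8)(12.3)(413.7) = 441683 J = 105600 cal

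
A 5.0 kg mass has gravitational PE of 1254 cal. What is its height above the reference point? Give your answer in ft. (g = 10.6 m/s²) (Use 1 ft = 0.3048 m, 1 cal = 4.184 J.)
Convert to SI: m = 5.0 kg, PE = 5246.74 J
h = PE/(mg) = 5246.74/(5.0·10.6) = 98.995 m = 324.8 ft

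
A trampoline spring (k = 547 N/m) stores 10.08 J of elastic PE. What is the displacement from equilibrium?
x = √(2·PE/k) = √(2·10.08/547) = 0.192 m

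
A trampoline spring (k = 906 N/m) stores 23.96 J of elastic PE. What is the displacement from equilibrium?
x = √(2·PE/k) = √(2·23.96/906) = 0.23 m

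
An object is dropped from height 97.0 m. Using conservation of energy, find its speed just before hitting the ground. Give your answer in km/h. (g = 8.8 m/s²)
mgh = ½mv² ⇒ v = √(2gh) = √(2·8.8·97.0) = 41.3183 m/s = 148.7 km/h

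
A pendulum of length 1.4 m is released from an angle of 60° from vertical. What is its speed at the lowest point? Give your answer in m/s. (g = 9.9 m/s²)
h = L(1 − cosθ) = 1.4(1 − cos60°) = 0.7 m
v = √(2gh) = √(2·9.9·0.7) = 3.723 m/s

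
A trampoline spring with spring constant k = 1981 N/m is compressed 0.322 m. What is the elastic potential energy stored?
PE = ½kx² = ½(1981)(0.322)² = 102.7 J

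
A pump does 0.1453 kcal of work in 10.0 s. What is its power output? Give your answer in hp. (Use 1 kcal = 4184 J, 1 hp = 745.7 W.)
Convert to SI: W = 607.935 J, t = 10.0 s
P = W/t = 607.935/10.0 = 60.7935 W = 0.08153 hp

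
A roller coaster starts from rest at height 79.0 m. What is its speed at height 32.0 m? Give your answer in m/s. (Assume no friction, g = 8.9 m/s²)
mgh₁ = mgh₂ + ½mv² ⇒ v = √(2g(h₁−h₂)) = √(2·8.9·47.0) = 28.92 m/s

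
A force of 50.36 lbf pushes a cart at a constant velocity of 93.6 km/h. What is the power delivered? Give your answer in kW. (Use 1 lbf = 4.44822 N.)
Convert to SI: F = 224.012 N, v = 26.0 m/s
P = Fv = (224.012)(26.0) = 5824.32 W = 5.824 kW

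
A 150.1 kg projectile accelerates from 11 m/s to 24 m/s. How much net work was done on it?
W = ΔKE = ½m(v₂² − v₁²) = ½(150.1)(24² − 11²) = 34147.75 J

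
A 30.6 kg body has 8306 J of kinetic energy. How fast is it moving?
v = √(2·KE/m) = √(2·8306/30.6) = 23.3 m/s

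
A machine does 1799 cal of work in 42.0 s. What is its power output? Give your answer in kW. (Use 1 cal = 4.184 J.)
Convert to SI: W = 7527.02 J, t = 42.0 s
P = W/t = 7527.02/42.0 = 179.215 W = 0.1792 kW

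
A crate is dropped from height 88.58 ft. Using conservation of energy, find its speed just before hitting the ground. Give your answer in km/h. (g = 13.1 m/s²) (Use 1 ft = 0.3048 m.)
Convert to SI: h = 26.9992 m
mgh = ½mv² ⇒ v = √(2gh) = √(2·13.1·26.9992) = 26.5966 m/s = 95.75 km/h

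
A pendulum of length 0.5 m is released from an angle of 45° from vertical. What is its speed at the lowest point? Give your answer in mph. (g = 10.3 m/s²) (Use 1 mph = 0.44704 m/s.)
h = L(1 − cosθ) = 0.5(1 − cos45°) = 0.146447 m
v = √(2gh) = √(2·10.3·0.146447) = 1.73689 m/s = 3.885 mph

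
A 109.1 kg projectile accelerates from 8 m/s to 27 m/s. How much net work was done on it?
W = ΔKE = ½m(v₂² − v₁²) = ½(109.1)(27² − 8²) = 36275.75 J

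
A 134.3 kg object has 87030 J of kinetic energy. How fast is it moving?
v = √(2·KE/m) = √(2·87030/134.3) = 36.0 m/s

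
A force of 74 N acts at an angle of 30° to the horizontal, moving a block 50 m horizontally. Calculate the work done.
W = F·d·cosθ = (74)(50)cos(30°) = 3204 J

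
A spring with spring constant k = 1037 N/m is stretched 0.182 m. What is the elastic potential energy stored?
PE = ½kx² = ½(1037)(0.182)² = 17.17 J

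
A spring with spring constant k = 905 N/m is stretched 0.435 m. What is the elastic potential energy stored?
PE = ½kx² = ½(905)(0.435)² = 85.62 J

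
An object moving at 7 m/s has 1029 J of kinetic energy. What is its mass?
m = 2·KE/v² = 2·1029/(7)² = 42.0 kg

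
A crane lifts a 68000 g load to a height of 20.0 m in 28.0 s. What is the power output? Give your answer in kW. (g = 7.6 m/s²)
Convert to SI: m = 68.0 kg, h = 20.0 m, t = 28.0 s
P = mgh/t = (68.0)(7.6)(20.0)/28.0 = 369.143 W = 0.3691 kW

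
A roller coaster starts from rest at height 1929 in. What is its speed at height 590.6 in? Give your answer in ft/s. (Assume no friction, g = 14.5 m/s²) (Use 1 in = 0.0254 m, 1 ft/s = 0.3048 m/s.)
Convert to SI: h₁−h₂ = 33.9954 m
mgh₁ = mgh₂ + ½mv² ⇒ v = √(2g(h₁−h₂)) = √(2·14.5·33.9954) = 31.3985 m/s = 103.0 ft/s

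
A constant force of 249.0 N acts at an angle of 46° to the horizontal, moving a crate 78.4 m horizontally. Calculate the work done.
W = F·d·cosθ = (249.0)(78.4)cos(46°) = 13560 J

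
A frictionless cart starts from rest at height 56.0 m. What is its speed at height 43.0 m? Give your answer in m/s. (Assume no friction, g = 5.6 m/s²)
mgh₁ = mgh₂ + ½mv² ⇒ v = √(2g(h₁−h₂)) = √(2·5.6·13.0) = 12.07 m/s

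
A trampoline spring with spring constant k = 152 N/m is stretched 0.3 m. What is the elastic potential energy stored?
PE = ½kx² = ½(152)(0.3)² = 6.84 J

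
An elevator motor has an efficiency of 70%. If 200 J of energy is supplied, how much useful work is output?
W_out = η·W_in = 0.7·200 = 140.0 J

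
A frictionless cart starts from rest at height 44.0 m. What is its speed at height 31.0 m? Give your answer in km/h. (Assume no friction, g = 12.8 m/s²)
mgh₁ = mgh₂ + ½mv² ⇒ v = √(2g(h₁−h₂)) = √(2·12.8·13.0) = 18.2428 m/s = 65.67 km/h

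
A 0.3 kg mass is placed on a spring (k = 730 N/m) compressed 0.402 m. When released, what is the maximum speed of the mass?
½kx² = ½mv² ⇒ v = x√(k/m) = (0.402)√(730/0.3) = 19.83 m/s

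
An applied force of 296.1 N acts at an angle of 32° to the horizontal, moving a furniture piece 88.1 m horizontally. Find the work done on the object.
W = F·d·cosθ = (296.1)(88.1)cos(32°) = 22120 J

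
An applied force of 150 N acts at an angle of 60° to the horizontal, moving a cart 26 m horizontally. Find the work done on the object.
W = F·d·cosθ = (150)(26)cos(60°) = 1950 J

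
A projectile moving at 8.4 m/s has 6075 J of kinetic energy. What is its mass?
m = 2·KE/v² = 2·6075/(8.4)² = 172.2 kg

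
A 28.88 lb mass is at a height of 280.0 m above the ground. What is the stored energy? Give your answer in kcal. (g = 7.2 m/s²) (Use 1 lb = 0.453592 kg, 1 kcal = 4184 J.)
Convert to SI: m = 13.0997 kg, h = 280.0 m
PE = mgh = (13.0997)(7.2)(280.0) = 26409.1 J = 6.312 kcal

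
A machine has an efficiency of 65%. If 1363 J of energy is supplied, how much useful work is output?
W_out = η·W_in = 0.65·1363 = 885.95 J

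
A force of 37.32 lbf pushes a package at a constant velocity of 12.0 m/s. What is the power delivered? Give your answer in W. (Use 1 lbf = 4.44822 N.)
Convert to SI: F = 166.008 N, v = 12.0 m/s
P = Fv = (166.008)(12.0) = 1992 W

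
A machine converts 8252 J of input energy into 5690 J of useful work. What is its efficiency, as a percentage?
η = W_out/W_in = 5690/8252 = 68.95%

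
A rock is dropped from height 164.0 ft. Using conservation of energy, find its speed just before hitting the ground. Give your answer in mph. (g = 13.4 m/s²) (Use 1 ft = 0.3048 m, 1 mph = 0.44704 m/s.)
Convert to SI: h = 49.9872 m
mgh = ½mv² ⇒ v = √(2gh) = √(2·13.4·49.9872) = 36.6013 m/s = 81.87 mph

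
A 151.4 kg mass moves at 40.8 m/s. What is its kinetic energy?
KE = ½mv² = ½(151.4)(40.8)² = 126000 J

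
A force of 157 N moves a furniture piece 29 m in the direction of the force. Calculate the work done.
W = F·d = (157)(29) = 4553 J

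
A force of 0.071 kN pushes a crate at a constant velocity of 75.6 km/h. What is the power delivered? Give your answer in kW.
Convert to SI: F = 71.0 N, v = 21.0 m/s
P = Fv = (71.0)(21.0) = 1491.0 W = 1.491 kW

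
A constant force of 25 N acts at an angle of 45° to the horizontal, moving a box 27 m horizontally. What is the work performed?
W = F·d·cosθ = (25)(27)cos(45°) = 477.3 J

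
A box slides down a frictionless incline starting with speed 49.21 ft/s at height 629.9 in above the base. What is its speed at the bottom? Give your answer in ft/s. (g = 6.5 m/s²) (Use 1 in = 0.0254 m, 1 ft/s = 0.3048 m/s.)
Convert to SI: v₀ = 14.9992 m/s, h = 15.9995 m
½mv₀² + mgh = ½mv² ⇒ v = √(v₀² + 2gh) = √(14.9992² + 2·6.5·15.9995) = 20.8079 m/s = 68.27 ft/s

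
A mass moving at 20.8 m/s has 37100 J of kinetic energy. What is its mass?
m = 2·KE/v² = 2·37100/(20.8)² = 171.5 kg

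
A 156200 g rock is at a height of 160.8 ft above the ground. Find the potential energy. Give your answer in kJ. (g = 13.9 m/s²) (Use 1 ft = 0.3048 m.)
Convert to SI: m = 156.2 kg, h = 49.0118 m
PE = mgh = (156.2)(13.9)(49.0118) = 106414 J = 106.4 kJ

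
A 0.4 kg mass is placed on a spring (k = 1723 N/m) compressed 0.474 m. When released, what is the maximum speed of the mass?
½kx² = ½mv² ⇒ v = x√(k/m) = (0.474)√(1723/0.4) = 31.11 m/s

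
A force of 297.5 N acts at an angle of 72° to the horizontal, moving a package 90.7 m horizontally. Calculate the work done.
W = F·d·cosθ = (297.5)(90.7)cos(72°) = 8338 J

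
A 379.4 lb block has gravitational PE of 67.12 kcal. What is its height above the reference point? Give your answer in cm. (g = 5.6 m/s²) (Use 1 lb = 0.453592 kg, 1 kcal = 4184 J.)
Convert to SI: m = 172.093 kg, PE = 280830 J
h = PE/(mg) = 280830/(172.093·5.6) = 291.402 m = 29140 cm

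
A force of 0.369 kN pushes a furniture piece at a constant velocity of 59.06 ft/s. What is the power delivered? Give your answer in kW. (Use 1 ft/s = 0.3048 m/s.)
Convert to SI: F = 369.0 N, v = 18.0015 m/s
P = Fv = (369.0)(18.0015) = 6642.55 W = 6.643 kW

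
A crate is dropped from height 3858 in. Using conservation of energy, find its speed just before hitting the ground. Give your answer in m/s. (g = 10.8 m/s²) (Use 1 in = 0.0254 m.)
Convert to SI: h = 97.9932 m
mgh = ½mv² ⇒ v = √(2gh) = √(2·10.8·97.9932) = 46.01 m/s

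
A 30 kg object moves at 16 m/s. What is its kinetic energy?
KE = ½mv² = ½(30)(16)² = 3840.0 J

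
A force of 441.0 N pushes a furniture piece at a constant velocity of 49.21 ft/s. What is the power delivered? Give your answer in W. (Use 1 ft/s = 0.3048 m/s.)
Convert to SI: F = 441.0 N, v = 14.9992 m/s
P = Fv = (441.0)(14.9992) = 6615 W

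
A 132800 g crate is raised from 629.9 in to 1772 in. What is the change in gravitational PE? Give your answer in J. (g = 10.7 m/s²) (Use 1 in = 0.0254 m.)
Convert to SI: m = 132.8 kg, Δh = 29.0093 m
ΔPE = mgΔh = (132.8)(10.7)(29.0093) = 41220 J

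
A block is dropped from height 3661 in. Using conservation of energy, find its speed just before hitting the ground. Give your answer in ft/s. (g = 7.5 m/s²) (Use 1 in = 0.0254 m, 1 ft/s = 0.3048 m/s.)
Convert to SI: h = 92.9894 m
mgh = ½mv² ⇒ v = √(2gh) = √(2·7.5·92.9894) = 37.3476 m/s = 122.5 ft/s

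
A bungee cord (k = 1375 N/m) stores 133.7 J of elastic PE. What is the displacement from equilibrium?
x = √(2·PE/k) = √(2·133.7/1375) = 0.441 m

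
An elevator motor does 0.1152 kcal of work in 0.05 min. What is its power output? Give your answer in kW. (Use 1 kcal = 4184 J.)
Convert to SI: W = 481.997 J, t = 3.0 s
P = W/t = 481.997/3.0 = 160.666 W = 0.1607 kW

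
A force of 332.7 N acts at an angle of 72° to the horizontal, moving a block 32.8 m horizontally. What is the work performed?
W = F·d·cosθ = (332.7)(32.8)cos(72°) = 3372 J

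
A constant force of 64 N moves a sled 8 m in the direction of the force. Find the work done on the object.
W = F·d = (64)(8) = 512.0 J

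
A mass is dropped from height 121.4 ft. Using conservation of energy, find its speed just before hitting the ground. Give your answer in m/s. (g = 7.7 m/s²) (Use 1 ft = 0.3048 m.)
Convert to SI: h = 37.0027 m
mgh = ½mv² ⇒ v = √(2gh) = √(2·7.7·37.0027) = 23.87 m/s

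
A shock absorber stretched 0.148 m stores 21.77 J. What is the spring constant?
k = 2·PE/x² = 2·21.77/(0.148)² = 1988 N/m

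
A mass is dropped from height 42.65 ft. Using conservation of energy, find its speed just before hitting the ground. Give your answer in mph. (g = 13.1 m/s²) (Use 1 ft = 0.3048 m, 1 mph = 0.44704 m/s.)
Convert to SI: h = 12.9997 m
mgh = ½mv² ⇒ v = √(2gh) = √(2·13.1·12.9997) = 18.4552 m/s = 41.28 mph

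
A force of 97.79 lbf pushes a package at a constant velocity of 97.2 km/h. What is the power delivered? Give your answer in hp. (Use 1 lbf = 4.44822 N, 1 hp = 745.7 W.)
Convert to SI: F = 434.991 N, v = 27.0 m/s
P = Fv = (434.991)(27.0) = 11744.8 W = 15.75 hp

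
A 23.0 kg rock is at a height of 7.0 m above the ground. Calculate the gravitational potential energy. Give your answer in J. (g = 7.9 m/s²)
PE = mgh = (23.0)(7.9)(7.0) = 1272 J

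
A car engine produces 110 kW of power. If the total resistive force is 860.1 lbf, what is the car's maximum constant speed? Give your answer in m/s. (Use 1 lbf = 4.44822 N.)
Convert to SI: F = 3825.91 N
P = Fv ⇒ v = P/F = 110000 W/3825.91 N = 28.75 m/s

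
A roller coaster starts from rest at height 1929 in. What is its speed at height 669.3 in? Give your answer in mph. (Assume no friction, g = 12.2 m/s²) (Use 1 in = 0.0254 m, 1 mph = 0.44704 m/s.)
Convert to SI: h₁−h₂ = 31.9964 m
mgh₁ = mgh₂ + ½mv² ⇒ v = √(2g(h₁−h₂)) = √(2·12.2·31.9964) = 27.9412 m/s = 62.5 mph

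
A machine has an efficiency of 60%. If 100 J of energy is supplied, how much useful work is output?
W_out = η·W_in = 0.6·100 = 60.0 J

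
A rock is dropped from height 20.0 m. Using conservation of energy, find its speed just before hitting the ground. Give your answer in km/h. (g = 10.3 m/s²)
mgh = ½mv² ⇒ v = √(2gh) = √(2·10.3·20.0) = 20.2978 m/s = 73.07 km/h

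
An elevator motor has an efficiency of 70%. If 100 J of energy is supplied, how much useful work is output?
W_out = η·W_in = 0.7·100 = 70.0 J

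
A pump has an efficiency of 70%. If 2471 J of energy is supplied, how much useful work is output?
W_out = η·W_in = 0.7·2471 = 1729.7 J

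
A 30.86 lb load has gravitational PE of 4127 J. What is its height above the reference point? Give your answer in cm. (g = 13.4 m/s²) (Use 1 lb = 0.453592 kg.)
Convert to SI: m = 13.9978 kg, PE = 4127.0 J
h = PE/(mg) = 4127.0/(13.9978·13.4) = 22.0023 m = 2200 cm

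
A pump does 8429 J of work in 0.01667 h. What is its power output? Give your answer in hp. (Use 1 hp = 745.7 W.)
Convert to SI: W = 8429.0 J, t = 60.012 s
P = W/t = 8429.0/60.012 = 140.455 W = 0.1884 hp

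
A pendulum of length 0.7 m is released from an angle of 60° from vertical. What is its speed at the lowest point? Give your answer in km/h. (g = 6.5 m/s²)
h = L(1 − cosθ) = 0.7(1 − cos60°) = 0.35 m
v = √(2gh) = √(2·6.5·0.35) = 2.13307 m/s = 7.679 km/h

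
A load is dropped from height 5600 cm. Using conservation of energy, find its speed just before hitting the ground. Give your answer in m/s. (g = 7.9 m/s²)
Convert to SI: h = 56.0 m
mgh = ½mv² ⇒ v = √(2gh) = √(2·7.9·56.0) = 29.75 m/s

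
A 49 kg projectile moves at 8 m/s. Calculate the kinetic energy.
KE = ½mv² = ½(49)(8)² = 1568.0 J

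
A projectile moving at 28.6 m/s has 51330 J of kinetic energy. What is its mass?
m = 2·KE/v² = 2·51330/(28.6)² = 125.5 kg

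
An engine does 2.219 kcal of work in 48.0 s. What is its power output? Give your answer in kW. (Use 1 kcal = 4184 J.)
Convert to SI: W = 9284.3 J, t = 48.0 s
P = W/t = 9284.3/48.0 = 193.423 W = 0.1934 kW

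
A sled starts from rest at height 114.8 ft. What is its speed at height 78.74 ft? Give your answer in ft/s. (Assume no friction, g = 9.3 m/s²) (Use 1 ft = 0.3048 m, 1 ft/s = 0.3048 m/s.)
Convert to SI: h₁−h₂ = 10.9911 m
mgh₁ = mgh₂ + ½mv² ⇒ v = √(2g(h₁−h₂)) = √(2·9.3·10.9911) = 14.2981 m/s = 46.91 ft/s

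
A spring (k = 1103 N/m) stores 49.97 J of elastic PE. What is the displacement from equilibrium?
x = √(2·PE/k) = √(2·49.97/1103) = 0.301 m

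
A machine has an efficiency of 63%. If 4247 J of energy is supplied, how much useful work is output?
W_out = η·W_in = 0.63·4247 = 2675.61 J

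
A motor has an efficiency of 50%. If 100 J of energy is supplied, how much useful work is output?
W_out = η·W_in = 0.5·100 = 50.0 J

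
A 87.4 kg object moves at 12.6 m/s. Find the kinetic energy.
KE = ½mv² = ½(87.4)(12.6)² = 6938 J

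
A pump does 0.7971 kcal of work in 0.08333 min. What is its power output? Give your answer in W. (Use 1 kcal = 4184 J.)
Convert to SI: W = 3335.07 J, t = 4.9998 s
P = W/t = 3335.07/4.9998 = 667.0 W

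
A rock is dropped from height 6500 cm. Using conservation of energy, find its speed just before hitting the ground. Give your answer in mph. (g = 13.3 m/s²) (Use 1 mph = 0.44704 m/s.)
Convert to SI: h = 65.0 m
mgh = ½mv² ⇒ v = √(2gh) = √(2·13.3·65.0) = 41.5812 m/s = 93.01 mph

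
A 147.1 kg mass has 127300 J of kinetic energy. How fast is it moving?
v = √(2·KE/m) = √(2·127300/147.1) = 41.6 m/s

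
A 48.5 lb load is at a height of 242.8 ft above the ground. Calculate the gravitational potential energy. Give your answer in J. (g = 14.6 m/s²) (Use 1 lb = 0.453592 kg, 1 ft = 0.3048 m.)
Convert to SI: m = 21.9992 kg, h = 74.0054 m
PE = mgh = (21.9992)(14.6)(74.0054) = 23770 J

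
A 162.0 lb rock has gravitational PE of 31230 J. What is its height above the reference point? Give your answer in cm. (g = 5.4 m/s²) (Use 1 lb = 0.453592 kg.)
Convert to SI: m = 73.4819 kg, PE = 31230.0 J
h = PE/(mg) = 31230.0/(73.4819·5.4) = 78.7042 m = 7870 cm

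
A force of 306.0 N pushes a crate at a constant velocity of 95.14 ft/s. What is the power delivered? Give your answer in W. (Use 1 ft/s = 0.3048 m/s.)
Convert to SI: F = 306.0 N, v = 28.9987 m/s
P = Fv = (306.0)(28.9987) = 8874 W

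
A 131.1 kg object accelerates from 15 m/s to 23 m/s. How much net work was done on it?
W = ΔKE = ½m(v₂² − v₁²) = ½(131.1)(23² − 15²) = 19927.2 J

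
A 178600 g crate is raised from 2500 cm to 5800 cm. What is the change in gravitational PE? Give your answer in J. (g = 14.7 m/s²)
Convert to SI: m = 178.6 kg, Δh = 33.0 m
ΔPE = mgΔh = (178.6)(14.7)(33.0) = 86640 J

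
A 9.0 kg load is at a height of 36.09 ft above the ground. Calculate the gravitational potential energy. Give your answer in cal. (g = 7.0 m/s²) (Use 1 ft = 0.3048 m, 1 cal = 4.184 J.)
Convert to SI: m = 9.0 kg, h = 11.0002 m
PE = mgh = (9.0)(7.0)(11.0002) = 693.015 J = 165.6 cal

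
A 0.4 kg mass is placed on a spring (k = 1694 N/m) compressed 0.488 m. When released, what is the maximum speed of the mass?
½kx² = ½mv² ⇒ v = x√(k/m) = (0.488)√(1694/0.4) = 31.76 m/s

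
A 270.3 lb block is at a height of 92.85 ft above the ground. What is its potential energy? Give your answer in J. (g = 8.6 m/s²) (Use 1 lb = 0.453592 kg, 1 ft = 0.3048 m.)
Convert to SI: m = 122.606 kg, h = 28.3007 m
PE = mgh = (122.606)(8.6)(28.3007) = 29840 J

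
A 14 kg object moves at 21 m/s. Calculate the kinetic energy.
KE = ½mv² = ½(14)(21)² = 3087.0 J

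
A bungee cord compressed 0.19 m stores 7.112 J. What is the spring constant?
k = 2·PE/x² = 2·7.112/(0.19)² = 394.0 N/m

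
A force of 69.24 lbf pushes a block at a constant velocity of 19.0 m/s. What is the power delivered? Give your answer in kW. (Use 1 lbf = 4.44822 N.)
Convert to SI: F = 307.995 N, v = 19.0 m/s
P = Fv = (307.995)(19.0) = 5851.9 W = 5.852 kW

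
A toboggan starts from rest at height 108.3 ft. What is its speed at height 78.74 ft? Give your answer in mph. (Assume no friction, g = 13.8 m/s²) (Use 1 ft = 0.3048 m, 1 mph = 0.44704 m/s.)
Convert to SI: h₁−h₂ = 9.00989 m
mgh₁ = mgh₂ + ½mv² ⇒ v = √(2g(h₁−h₂)) = √(2·13.8·9.00989) = 15.7694 m/s = 35.28 mph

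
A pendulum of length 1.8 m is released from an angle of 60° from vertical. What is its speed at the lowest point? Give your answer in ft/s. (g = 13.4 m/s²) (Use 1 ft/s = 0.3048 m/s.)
h = L(1 − cosθ) = 1.8(1 − cos60°) = 0.9 m
v = √(2gh) = √(2·13.4·0.9) = 4.91121 m/s = 16.11 ft/s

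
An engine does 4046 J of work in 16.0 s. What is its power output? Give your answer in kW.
P = W/t = 4046.0/16.0 = 252.875 W = 0.2529 kW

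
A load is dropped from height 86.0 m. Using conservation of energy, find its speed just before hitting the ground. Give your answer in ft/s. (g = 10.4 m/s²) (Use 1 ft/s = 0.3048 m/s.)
mgh = ½mv² ⇒ v = √(2gh) = √(2·10.4·86.0) = 42.2942 m/s = 138.8 ft/s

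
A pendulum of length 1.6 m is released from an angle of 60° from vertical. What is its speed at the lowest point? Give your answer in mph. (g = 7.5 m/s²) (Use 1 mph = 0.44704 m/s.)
h = L(1 − cosθ) = 1.6(1 − cos60°) = 0.8 m
v = √(2gh) = √(2·7.5·0.8) = 3.4641 m/s = 7.749 mph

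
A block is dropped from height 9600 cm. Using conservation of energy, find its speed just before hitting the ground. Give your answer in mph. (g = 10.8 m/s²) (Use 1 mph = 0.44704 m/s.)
Convert to SI: h = 96.0 m
mgh = ½mv² ⇒ v = √(2gh) = √(2·10.8·96.0) = 45.5368 m/s = 101.9 mph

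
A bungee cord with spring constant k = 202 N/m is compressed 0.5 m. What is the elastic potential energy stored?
PE = ½kx² = ½(202)(0.5)² = 25.25 J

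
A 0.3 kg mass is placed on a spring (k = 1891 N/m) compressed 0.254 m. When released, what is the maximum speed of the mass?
½kx² = ½mv² ⇒ v = x√(k/m) = (0.254)√(1891/0.3) = 20.17 m/s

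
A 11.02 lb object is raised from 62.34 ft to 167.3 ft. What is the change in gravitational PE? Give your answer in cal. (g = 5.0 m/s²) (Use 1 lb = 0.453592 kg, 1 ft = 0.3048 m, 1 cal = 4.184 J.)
Convert to SI: m = 4.99858 kg, Δh = 31.9918 m
ΔPE = mgΔh = (4.99858)(5.0)(31.9918) = 799.569 J = 191.1 cal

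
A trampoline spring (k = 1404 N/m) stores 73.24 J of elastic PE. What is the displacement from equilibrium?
x = √(2·PE/k) = √(2·73.24/1404) = 0.323 m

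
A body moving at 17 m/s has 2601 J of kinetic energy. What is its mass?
m = 2·KE/v² = 2·2601/(17)² = 18.0 kg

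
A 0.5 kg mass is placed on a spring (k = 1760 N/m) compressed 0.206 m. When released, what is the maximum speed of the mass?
½kx² = ½mv² ⇒ v = x√(k/m) = (0.206)√(1760/0.5) = 12.22 m/s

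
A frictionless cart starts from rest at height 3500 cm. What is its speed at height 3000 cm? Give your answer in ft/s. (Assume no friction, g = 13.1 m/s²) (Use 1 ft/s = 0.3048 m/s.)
Convert to SI: h₁−h₂ = 5.0 m
mgh₁ = mgh₂ + ½mv² ⇒ v = √(2g(h₁−h₂)) = √(2·13.1·5.0) = 11.4455 m/s = 37.55 ft/s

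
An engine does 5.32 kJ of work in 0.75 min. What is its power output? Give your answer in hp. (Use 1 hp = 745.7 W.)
Convert to SI: W = 5320.0 J, t = 45.0 s
P = W/t = 5320.0/45.0 = 118.222 W = 0.1585 hp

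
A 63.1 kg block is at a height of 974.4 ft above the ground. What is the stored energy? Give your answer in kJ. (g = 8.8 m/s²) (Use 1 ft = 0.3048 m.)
Convert to SI: m = 63.1 kg, h = 296.997 m
PE = mgh = (63.1)(8.8)(296.997) = 164917 J = 164.9 kJ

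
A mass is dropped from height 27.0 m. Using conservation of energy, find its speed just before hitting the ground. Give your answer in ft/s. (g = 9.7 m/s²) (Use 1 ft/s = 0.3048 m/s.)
mgh = ½mv² ⇒ v = √(2gh) = √(2·9.7·27.0) = 22.8867 m/s = 75.09 ft/s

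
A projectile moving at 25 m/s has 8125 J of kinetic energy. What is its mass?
m = 2·KE/v² = 2·8125/(25)² = 26.0 kg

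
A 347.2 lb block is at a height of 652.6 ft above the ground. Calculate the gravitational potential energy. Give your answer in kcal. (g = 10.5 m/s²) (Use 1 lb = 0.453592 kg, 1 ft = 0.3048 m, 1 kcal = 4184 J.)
Convert to SI: m = 157.487 kg, h = 198.912 m
PE = mgh = (157.487)(10.5)(198.912) = 328925 J = 78.61 kcal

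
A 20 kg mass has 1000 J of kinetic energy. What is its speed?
v = √(2·KE/m) = √(2·1000/20) = 10.0 m/s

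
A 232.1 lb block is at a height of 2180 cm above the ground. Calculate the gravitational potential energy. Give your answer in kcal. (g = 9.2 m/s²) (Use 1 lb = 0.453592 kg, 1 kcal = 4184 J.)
Convert to SI: m = 105.279 kg, h = 21.8 m
PE = mgh = (105.279)(9.2)(21.8) = 21114.7 J = 5.047 kcal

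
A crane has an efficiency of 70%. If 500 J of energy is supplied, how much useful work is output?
W_out = η·W_in = 0.7·500 = 350.0 J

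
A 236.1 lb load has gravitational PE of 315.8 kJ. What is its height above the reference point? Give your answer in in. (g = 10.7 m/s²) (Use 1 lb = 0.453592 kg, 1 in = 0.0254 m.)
Convert to SI: m = 107.093 kg, PE = 315800 J
h = PE/(mg) = 315800/(107.093·10.7) = 275.592 m = 10850 in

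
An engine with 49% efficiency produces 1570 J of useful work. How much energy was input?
W_in = W_out/η = 1570/0.49 = 3204 J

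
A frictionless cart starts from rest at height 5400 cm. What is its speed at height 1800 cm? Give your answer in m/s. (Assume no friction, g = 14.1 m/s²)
Convert to SI: h₁−h₂ = 36.0 m
mgh₁ = mgh₂ + ½mv² ⇒ v = √(2g(h₁−h₂)) = √(2·14.1·36.0) = 31.86 m/s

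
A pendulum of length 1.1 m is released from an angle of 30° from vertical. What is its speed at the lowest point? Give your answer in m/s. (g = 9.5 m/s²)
h = L(1 − cosθ) = 1.1(1 − cos30°) = 0.147372 m
v = √(2gh) = √(2·9.5·0.147372) = 1.673 m/s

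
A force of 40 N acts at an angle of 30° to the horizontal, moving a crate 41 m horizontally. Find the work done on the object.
W = F·d·cosθ = (40)(41)cos(30°) = 1420 J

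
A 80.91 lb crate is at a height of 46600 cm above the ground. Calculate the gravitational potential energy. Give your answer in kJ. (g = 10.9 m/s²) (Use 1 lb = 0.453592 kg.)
Convert to SI: m = 36.7001 kg, h = 466.0 m
PE = mgh = (36.7001)(10.9)(466.0) = 186415 J = 186.4 kJ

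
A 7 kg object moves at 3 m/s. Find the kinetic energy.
KE = ½mv² = ½(7)(3)² = 31.5 J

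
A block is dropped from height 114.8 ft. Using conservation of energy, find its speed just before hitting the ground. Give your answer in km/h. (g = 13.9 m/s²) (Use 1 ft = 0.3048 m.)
Convert to SI: h = 34.991 m
mgh = ½mv² ⇒ v = √(2gh) = √(2·13.9·34.991) = 31.189 m/s = 112.3 km/h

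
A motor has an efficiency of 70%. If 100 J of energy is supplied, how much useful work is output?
W_out = η·W_in = 0.7·100 = 70.0 J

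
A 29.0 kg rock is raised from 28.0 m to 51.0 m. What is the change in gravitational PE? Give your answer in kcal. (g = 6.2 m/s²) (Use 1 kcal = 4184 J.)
ΔPE = mgΔh = (29.0)(6.2)(23.0) = 4135.4 J = 0.9884 kcal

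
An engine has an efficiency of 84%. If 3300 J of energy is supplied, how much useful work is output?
W_out = η·W_in = 0.84·3300 = 2772.0 J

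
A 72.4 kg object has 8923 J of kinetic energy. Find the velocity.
v = √(2·KE/m) = √(2·8923/72.4) = 15.7 m/s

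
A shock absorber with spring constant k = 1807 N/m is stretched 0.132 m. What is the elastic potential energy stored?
PE = ½kx² = ½(1807)(0.132)² = 15.74 J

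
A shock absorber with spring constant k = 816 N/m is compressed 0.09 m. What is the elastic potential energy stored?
PE = ½kx² = ½(816)(0.09)² = 3.305 J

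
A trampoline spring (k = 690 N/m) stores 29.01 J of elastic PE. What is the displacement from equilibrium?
x = √(2·PE/k) = √(2·29.01/690) = 0.29 m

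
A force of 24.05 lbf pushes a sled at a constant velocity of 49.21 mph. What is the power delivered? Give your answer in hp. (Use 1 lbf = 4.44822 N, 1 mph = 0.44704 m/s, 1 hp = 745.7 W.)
Convert to SI: F = 106.98 N, v = 21.9988 m/s
P = Fv = (106.98)(21.9988) = 2353.43 W = 3.156 hp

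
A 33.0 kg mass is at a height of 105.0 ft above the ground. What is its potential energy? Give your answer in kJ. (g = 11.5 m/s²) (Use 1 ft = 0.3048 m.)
Convert to SI: m = 33.0 kg, h = 32.004 m
PE = mgh = (33.0)(11.5)(32.004) = 12145.5 J = 12.15 kJ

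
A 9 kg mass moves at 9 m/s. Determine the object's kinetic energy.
KE = ½mv² = ½(9)(9)² = 364.5 J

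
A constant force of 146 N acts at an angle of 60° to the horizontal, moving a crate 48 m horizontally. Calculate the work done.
W = F·d·cosθ = (146)(48)cos(60°) = 3504 J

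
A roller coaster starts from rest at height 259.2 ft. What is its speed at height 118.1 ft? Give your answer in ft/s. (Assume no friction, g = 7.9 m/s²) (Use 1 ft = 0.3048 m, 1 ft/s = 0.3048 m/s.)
Convert to SI: h₁−h₂ = 43.0073 m
mgh₁ = mgh₂ + ½mv² ⇒ v = √(2g(h₁−h₂)) = √(2·7.9·43.0073) = 26.0675 m/s = 85.52 ft/s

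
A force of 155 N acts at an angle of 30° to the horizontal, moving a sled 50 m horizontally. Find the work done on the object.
W = F·d·cosθ = (155)(50)cos(30°) = 6712 J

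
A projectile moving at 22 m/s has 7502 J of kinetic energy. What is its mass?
m = 2·KE/v² = 2·7502/(22)² = 31.0 kg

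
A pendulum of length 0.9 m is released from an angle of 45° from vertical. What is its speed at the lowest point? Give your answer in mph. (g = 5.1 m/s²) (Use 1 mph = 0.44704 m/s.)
h = L(1 − cosθ) = 0.9(1 − cos45°) = 0.263604 m
v = √(2gh) = √(2·5.1·0.263604) = 1.63974 m/s = 3.668 mph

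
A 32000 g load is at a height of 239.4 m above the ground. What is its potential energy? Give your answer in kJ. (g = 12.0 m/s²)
Convert to SI: m = 32.0 kg, h = 239.4 m
PE = mgh = (32.0)(12.0)(239.4) = 91929.6 J = 91.93 kJ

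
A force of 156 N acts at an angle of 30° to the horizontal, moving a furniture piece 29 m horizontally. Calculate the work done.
W = F·d·cosθ = (156)(29)cos(30°) = 3918 J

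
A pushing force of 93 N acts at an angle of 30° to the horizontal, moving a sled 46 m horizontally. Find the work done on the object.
W = F·d·cosθ = (93)(46)cos(30°) = 3705 J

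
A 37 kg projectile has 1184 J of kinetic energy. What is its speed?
v = √(2·KE/m) = √(2·1184/37) = 8.0 m/s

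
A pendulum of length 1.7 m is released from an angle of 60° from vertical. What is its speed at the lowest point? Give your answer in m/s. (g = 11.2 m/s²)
h = L(1 − cosθ) = 1.7(1 − cos60°) = 0.85 m
v = √(2gh) = √(2·11.2·0.85) = 4.363 m/s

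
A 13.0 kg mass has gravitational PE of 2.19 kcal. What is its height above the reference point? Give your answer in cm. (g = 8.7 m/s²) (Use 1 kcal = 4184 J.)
Convert to SI: m = 13.0 kg, PE = 9162.96 J
h = PE/(mg) = 9162.96/(13.0·8.7) = 81.0164 m = 8102 cm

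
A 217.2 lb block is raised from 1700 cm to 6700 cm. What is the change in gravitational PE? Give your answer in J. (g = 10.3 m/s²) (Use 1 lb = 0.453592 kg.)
Convert to SI: m = 98.5202 kg, Δh = 50.0 m
ΔPE = mgΔh = (98.5202)(10.3)(50.0) = 50740 J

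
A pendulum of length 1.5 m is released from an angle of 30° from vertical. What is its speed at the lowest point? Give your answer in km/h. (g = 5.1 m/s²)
h = L(1 − cosθ) = 1.5(1 − cos30°) = 0.200962 m
v = √(2gh) = √(2·5.1·0.200962) = 1.43172 m/s = 5.154 km/h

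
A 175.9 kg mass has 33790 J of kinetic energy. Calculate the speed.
v = √(2·KE/m) = √(2·33790/175.9) = 19.6 m/s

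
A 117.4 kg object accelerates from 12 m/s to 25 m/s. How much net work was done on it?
W = ΔKE = ½m(v₂² − v₁²) = ½(117.4)(25² − 12²) = 28234.7 J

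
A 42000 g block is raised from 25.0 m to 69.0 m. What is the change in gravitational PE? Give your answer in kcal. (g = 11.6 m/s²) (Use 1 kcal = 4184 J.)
Convert to SI: m = 42.0 kg, Δh = 44.0 m
ΔPE = mgΔh = (42.0)(11.6)(44.0) = 21436.8 J = 5.124 kcal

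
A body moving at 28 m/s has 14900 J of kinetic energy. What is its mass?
m = 2·KE/v² = 2·14900/(28)² = 38.01 kg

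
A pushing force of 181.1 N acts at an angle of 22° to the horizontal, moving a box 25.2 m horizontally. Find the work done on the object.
W = F·d·cosθ = (181.1)(25.2)cos(22°) = 4231 J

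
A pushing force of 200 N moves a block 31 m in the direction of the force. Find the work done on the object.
W = F·d = (200)(31) = 6200 J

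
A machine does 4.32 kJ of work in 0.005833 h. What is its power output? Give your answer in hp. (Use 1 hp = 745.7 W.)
Convert to SI: W = 4320.0 J, t = 20.9988 s
P = W/t = 4320.0/20.9988 = 205.726 W = 0.2759 hp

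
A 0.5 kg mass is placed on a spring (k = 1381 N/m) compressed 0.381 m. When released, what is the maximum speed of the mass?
½kx² = ½mv² ⇒ v = x√(k/m) = (0.381)√(1381/0.5) = 20.02 m/s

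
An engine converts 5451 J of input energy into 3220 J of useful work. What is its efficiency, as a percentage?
η = W_out/W_in = 3220/5451 = 59.07%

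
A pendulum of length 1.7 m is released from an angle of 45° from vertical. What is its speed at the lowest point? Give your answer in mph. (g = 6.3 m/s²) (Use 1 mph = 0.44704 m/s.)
h = L(1 − cosθ) = 1.7(1 − cos45°) = 0.497918 m
v = √(2gh) = √(2·6.3·0.497918) = 2.50475 m/s = 5.603 mph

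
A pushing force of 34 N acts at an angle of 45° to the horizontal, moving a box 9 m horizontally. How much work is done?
W = F·d·cosθ = (34)(9)cos(45°) = 216.4 J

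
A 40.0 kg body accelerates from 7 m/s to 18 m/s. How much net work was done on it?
W = ΔKE = ½m(v₂² − v₁²) = ½(40.0)(18² − 7²) = 5500.0 J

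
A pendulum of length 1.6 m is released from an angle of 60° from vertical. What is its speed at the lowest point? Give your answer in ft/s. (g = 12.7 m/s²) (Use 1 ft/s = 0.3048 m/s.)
h = L(1 − cosθ) = 1.6(1 − cos60°) = 0.8 m
v = √(2gh) = √(2·12.7·0.8) = 4.50777 m/s = 14.79 ft/s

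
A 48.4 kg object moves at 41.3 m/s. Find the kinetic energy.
KE = ½mv² = ½(48.4)(41.3)² = 41280 J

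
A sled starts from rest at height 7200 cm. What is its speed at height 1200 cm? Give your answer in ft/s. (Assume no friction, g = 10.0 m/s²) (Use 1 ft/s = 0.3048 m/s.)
Convert to SI: h₁−h₂ = 60.0 m
mgh₁ = mgh₂ + ½mv² ⇒ v = √(2g(h₁−h₂)) = √(2·10.0·60.0) = 34.641 m/s = 113.7 ft/s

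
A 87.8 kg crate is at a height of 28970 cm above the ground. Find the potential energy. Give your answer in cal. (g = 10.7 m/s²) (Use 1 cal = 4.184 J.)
Convert to SI: m = 87.8 kg, h = 289.7 m
PE = mgh = (87.8)(10.7)(289.7) = 272162 J = 65050 cal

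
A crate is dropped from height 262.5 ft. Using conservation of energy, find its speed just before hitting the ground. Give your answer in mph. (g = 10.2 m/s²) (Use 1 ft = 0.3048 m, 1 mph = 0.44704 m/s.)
Convert to SI: h = 80.01 m
mgh = ½mv² ⇒ v = √(2gh) = √(2·10.2·80.01) = 40.4005 m/s = 90.37 mph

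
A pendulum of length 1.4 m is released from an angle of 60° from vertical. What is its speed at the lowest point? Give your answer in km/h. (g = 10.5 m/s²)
h = L(1 − cosθ) = 1.4(1 − cos60°) = 0.7 m
v = √(2gh) = √(2·10.5·0.7) = 3.83406 m/s = 13.8 km/h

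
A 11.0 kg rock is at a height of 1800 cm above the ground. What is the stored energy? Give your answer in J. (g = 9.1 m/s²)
Convert to SI: m = 11.0 kg, h = 18.0 m
PE = mgh = (11.0)(9.1)(18.0) = 1802 J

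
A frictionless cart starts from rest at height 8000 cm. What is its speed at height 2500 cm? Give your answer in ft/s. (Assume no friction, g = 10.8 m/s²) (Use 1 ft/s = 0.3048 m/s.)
Convert to SI: h₁−h₂ = 55.0 m
mgh₁ = mgh₂ + ½mv² ⇒ v = √(2g(h₁−h₂)) = √(2·10.8·55.0) = 34.4674 m/s = 113.1 ft/s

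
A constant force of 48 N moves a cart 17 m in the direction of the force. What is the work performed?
W = F·d = (48)(17) = 816.0 J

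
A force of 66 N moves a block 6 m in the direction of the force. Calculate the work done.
W = F·d = (66)(6) = 396.0 J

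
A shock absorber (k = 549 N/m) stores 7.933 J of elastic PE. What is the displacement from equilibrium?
x = √(2·PE/k) = √(2·7.933/549) = 0.17 m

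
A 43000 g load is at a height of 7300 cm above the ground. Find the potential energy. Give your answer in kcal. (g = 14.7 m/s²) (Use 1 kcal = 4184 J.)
Convert to SI: m = 43.0 kg, h = 73.0 m
PE = mgh = (43.0)(14.7)(73.0) = 46143.3 J = 11.03 kcal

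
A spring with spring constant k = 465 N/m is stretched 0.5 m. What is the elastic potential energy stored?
PE = ½kx² = ½(465)(0.5)² = 58.13 J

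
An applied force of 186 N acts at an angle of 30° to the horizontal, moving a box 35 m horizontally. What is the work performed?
W = F·d·cosθ = (186)(35)cos(30°) = 5638 J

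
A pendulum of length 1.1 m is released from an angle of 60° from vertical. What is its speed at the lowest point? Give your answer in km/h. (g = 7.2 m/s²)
h = L(1 − cosθ) = 1.1(1 − cos60°) = 0.55 m
v = √(2gh) = √(2·7.2·0.55) = 2.81425 m/s = 10.13 km/h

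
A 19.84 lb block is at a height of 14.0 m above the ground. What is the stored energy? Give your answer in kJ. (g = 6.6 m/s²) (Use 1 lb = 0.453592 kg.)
Convert to SI: m = 8.99927 kg, h = 14.0 m
PE = mgh = (8.99927)(6.6)(14.0) = 831.532 J = 0.8315 kJ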